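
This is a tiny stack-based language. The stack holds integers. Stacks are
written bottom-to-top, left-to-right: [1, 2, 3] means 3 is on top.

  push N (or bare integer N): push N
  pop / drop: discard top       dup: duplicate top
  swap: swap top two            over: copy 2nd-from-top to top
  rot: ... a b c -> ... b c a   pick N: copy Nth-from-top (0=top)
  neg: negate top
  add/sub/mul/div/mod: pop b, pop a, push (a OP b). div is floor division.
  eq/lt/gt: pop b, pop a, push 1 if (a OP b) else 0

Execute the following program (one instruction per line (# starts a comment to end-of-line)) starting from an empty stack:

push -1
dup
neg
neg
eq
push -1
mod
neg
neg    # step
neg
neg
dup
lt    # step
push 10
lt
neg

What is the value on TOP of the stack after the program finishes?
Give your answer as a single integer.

Answer: -1

Derivation:
After 'push -1': [-1]
After 'dup': [-1, -1]
After 'neg': [-1, 1]
After 'neg': [-1, -1]
After 'eq': [1]
After 'push -1': [1, -1]
After 'mod': [0]
After 'neg': [0]
After 'neg': [0]
After 'neg': [0]
After 'neg': [0]
After 'dup': [0, 0]
After 'lt': [0]
After 'push 10': [0, 10]
After 'lt': [1]
After 'neg': [-1]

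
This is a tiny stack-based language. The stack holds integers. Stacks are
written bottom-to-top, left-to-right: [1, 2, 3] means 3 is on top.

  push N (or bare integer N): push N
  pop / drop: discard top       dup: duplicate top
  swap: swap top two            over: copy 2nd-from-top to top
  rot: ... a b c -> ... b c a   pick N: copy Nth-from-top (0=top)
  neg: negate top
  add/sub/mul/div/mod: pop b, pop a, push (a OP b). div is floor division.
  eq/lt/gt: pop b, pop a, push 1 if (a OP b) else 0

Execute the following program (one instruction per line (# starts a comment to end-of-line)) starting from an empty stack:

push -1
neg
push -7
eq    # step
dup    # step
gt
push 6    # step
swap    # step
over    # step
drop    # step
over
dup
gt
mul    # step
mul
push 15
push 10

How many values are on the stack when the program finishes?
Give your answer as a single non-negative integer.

Answer: 3

Derivation:
After 'push -1': stack = [-1] (depth 1)
After 'neg': stack = [1] (depth 1)
After 'push -7': stack = [1, -7] (depth 2)
After 'eq': stack = [0] (depth 1)
After 'dup': stack = [0, 0] (depth 2)
After 'gt': stack = [0] (depth 1)
After 'push 6': stack = [0, 6] (depth 2)
After 'swap': stack = [6, 0] (depth 2)
After 'over': stack = [6, 0, 6] (depth 3)
After 'drop': stack = [6, 0] (depth 2)
After 'over': stack = [6, 0, 6] (depth 3)
After 'dup': stack = [6, 0, 6, 6] (depth 4)
After 'gt': stack = [6, 0, 0] (depth 3)
After 'mul': stack = [6, 0] (depth 2)
After 'mul': stack = [0] (depth 1)
After 'push 15': stack = [0, 15] (depth 2)
After 'push 10': stack = [0, 15, 10] (depth 3)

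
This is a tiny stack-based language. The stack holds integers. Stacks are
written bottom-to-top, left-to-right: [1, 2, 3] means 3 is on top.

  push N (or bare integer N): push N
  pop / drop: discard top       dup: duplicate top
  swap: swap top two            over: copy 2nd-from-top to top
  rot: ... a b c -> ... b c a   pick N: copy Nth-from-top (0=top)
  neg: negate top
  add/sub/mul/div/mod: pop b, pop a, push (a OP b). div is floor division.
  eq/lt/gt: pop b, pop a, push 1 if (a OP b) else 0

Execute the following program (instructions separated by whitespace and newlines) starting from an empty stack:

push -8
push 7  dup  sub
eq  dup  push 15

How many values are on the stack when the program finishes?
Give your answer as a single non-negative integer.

Answer: 3

Derivation:
After 'push -8': stack = [-8] (depth 1)
After 'push 7': stack = [-8, 7] (depth 2)
After 'dup': stack = [-8, 7, 7] (depth 3)
After 'sub': stack = [-8, 0] (depth 2)
After 'eq': stack = [0] (depth 1)
After 'dup': stack = [0, 0] (depth 2)
After 'push 15': stack = [0, 0, 15] (depth 3)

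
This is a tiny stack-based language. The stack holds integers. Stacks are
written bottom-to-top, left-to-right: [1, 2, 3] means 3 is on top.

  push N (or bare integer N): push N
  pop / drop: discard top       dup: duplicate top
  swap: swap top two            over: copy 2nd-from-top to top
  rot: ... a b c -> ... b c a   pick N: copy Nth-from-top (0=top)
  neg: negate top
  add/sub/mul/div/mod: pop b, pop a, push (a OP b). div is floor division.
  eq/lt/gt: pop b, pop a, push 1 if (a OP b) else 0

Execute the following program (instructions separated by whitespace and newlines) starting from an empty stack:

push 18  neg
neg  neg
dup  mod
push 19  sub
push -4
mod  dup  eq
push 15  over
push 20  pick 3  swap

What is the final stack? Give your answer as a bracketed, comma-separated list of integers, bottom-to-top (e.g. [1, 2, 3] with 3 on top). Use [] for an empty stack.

Answer: [1, 15, 1, 1, 20]

Derivation:
After 'push 18': [18]
After 'neg': [-18]
After 'neg': [18]
After 'neg': [-18]
After 'dup': [-18, -18]
After 'mod': [0]
After 'push 19': [0, 19]
After 'sub': [-19]
After 'push -4': [-19, -4]
After 'mod': [-3]
After 'dup': [-3, -3]
After 'eq': [1]
After 'push 15': [1, 15]
After 'over': [1, 15, 1]
After 'push 20': [1, 15, 1, 20]
After 'pick 3': [1, 15, 1, 20, 1]
After 'swap': [1, 15, 1, 1, 20]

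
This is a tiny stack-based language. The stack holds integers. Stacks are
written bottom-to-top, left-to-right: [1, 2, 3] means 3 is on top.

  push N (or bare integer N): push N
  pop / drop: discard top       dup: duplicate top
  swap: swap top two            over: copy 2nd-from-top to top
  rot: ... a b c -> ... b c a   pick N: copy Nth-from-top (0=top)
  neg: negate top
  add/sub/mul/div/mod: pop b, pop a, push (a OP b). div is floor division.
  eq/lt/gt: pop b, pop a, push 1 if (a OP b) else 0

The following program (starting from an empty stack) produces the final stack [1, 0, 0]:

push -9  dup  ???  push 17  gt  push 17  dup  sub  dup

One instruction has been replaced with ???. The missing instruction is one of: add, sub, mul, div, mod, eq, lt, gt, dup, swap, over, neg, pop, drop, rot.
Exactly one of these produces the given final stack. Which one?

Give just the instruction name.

Stack before ???: [-9, -9]
Stack after ???:  [81]
The instruction that transforms [-9, -9] -> [81] is: mul

Answer: mul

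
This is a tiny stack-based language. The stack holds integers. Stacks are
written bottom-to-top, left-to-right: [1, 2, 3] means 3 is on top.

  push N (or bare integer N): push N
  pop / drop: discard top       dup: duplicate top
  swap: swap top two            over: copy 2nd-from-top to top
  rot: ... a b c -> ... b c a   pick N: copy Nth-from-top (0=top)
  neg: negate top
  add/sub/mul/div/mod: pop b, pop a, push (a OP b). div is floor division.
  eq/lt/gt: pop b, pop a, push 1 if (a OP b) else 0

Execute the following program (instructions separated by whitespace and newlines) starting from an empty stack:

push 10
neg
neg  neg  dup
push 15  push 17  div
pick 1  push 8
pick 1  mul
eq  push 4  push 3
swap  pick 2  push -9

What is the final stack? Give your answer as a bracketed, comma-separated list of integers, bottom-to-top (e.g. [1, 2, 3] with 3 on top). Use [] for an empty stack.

After 'push 10': [10]
After 'neg': [-10]
After 'neg': [10]
After 'neg': [-10]
After 'dup': [-10, -10]
After 'push 15': [-10, -10, 15]
After 'push 17': [-10, -10, 15, 17]
After 'div': [-10, -10, 0]
After 'pick 1': [-10, -10, 0, -10]
After 'push 8': [-10, -10, 0, -10, 8]
After 'pick 1': [-10, -10, 0, -10, 8, -10]
After 'mul': [-10, -10, 0, -10, -80]
After 'eq': [-10, -10, 0, 0]
After 'push 4': [-10, -10, 0, 0, 4]
After 'push 3': [-10, -10, 0, 0, 4, 3]
After 'swap': [-10, -10, 0, 0, 3, 4]
After 'pick 2': [-10, -10, 0, 0, 3, 4, 0]
After 'push -9': [-10, -10, 0, 0, 3, 4, 0, -9]

Answer: [-10, -10, 0, 0, 3, 4, 0, -9]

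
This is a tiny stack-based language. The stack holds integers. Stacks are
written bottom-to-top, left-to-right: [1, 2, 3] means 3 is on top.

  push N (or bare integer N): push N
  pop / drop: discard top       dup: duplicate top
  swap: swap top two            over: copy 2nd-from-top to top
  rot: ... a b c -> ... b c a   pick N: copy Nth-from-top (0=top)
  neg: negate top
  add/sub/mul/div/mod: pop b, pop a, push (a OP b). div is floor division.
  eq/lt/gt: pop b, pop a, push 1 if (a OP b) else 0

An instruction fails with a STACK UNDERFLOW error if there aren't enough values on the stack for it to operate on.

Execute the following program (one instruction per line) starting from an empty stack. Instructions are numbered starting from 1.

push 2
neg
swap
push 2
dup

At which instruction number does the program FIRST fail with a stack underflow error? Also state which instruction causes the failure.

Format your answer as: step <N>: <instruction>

Step 1 ('push 2'): stack = [2], depth = 1
Step 2 ('neg'): stack = [-2], depth = 1
Step 3 ('swap'): needs 2 value(s) but depth is 1 — STACK UNDERFLOW

Answer: step 3: swap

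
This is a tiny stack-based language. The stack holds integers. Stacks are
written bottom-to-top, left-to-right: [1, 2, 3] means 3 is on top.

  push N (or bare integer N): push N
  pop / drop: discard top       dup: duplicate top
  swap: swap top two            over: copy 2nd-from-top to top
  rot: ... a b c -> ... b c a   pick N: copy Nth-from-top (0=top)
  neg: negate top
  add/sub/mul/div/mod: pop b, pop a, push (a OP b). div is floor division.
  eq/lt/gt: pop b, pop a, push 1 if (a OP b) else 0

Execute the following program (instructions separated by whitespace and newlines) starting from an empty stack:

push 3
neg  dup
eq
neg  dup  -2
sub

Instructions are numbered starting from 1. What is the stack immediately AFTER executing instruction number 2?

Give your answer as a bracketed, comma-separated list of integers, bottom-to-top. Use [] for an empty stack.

Step 1 ('push 3'): [3]
Step 2 ('neg'): [-3]

Answer: [-3]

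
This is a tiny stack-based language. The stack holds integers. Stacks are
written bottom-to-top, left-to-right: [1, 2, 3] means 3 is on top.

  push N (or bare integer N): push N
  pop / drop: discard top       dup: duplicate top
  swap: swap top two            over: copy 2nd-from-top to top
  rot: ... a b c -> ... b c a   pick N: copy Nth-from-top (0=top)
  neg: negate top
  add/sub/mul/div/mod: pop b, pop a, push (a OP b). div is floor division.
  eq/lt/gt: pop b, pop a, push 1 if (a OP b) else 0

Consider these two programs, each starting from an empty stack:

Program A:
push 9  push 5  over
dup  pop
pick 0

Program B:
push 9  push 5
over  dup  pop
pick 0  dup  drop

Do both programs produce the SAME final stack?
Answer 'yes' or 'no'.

Program A trace:
  After 'push 9': [9]
  After 'push 5': [9, 5]
  After 'over': [9, 5, 9]
  After 'dup': [9, 5, 9, 9]
  After 'pop': [9, 5, 9]
  After 'pick 0': [9, 5, 9, 9]
Program A final stack: [9, 5, 9, 9]

Program B trace:
  After 'push 9': [9]
  After 'push 5': [9, 5]
  After 'over': [9, 5, 9]
  After 'dup': [9, 5, 9, 9]
  After 'pop': [9, 5, 9]
  After 'pick 0': [9, 5, 9, 9]
  After 'dup': [9, 5, 9, 9, 9]
  After 'drop': [9, 5, 9, 9]
Program B final stack: [9, 5, 9, 9]
Same: yes

Answer: yes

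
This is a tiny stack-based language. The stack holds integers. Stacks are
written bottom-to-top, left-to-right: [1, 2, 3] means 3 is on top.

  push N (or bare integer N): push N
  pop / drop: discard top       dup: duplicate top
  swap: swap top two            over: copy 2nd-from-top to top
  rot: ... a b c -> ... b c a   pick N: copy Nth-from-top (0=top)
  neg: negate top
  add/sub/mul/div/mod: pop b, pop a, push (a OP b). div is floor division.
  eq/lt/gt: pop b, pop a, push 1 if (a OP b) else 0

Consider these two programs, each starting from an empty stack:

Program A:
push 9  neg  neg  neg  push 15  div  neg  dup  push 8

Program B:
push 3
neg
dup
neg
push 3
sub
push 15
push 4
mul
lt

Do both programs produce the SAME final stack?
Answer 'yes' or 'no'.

Answer: no

Derivation:
Program A trace:
  After 'push 9': [9]
  After 'neg': [-9]
  After 'neg': [9]
  After 'neg': [-9]
  After 'push 15': [-9, 15]
  After 'div': [-1]
  After 'neg': [1]
  After 'dup': [1, 1]
  After 'push 8': [1, 1, 8]
Program A final stack: [1, 1, 8]

Program B trace:
  After 'push 3': [3]
  After 'neg': [-3]
  After 'dup': [-3, -3]
  After 'neg': [-3, 3]
  After 'push 3': [-3, 3, 3]
  After 'sub': [-3, 0]
  After 'push 15': [-3, 0, 15]
  After 'push 4': [-3, 0, 15, 4]
  After 'mul': [-3, 0, 60]
  After 'lt': [-3, 1]
Program B final stack: [-3, 1]
Same: no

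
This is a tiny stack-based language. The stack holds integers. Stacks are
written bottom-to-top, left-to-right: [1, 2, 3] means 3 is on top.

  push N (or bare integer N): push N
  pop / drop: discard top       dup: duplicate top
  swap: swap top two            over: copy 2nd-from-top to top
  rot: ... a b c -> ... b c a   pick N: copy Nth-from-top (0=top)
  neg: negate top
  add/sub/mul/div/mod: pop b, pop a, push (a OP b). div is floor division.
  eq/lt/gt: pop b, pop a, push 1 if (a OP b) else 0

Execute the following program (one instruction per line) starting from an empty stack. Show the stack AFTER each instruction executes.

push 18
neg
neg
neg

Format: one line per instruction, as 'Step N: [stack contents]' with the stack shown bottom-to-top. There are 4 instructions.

Step 1: [18]
Step 2: [-18]
Step 3: [18]
Step 4: [-18]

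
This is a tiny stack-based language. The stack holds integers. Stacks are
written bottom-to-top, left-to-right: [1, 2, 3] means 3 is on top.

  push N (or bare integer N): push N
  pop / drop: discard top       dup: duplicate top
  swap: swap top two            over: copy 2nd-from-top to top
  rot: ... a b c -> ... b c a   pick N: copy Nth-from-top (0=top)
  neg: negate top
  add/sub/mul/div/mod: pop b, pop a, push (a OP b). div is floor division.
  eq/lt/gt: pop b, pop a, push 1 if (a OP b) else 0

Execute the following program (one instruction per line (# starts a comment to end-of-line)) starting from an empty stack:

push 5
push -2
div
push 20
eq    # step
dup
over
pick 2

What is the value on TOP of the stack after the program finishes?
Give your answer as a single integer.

After 'push 5': [5]
After 'push -2': [5, -2]
After 'div': [-3]
After 'push 20': [-3, 20]
After 'eq': [0]
After 'dup': [0, 0]
After 'over': [0, 0, 0]
After 'pick 2': [0, 0, 0, 0]

Answer: 0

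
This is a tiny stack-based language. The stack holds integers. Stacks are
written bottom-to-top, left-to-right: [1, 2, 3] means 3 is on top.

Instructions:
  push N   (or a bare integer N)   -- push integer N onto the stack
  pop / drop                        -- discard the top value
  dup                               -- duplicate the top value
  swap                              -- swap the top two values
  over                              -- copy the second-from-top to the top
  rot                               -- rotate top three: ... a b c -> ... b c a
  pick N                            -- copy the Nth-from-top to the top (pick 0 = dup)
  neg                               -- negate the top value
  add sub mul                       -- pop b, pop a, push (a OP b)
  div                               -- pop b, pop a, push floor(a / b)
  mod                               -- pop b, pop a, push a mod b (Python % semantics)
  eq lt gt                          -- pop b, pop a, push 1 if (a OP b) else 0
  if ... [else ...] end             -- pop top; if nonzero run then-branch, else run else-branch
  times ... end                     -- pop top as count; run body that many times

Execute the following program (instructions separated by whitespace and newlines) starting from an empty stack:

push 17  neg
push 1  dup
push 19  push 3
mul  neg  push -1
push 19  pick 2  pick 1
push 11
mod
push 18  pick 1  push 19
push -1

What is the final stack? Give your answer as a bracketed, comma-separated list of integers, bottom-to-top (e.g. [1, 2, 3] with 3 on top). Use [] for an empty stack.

After 'push 17': [17]
After 'neg': [-17]
After 'push 1': [-17, 1]
After 'dup': [-17, 1, 1]
After 'push 19': [-17, 1, 1, 19]
After 'push 3': [-17, 1, 1, 19, 3]
After 'mul': [-17, 1, 1, 57]
After 'neg': [-17, 1, 1, -57]
After 'push -1': [-17, 1, 1, -57, -1]
After 'push 19': [-17, 1, 1, -57, -1, 19]
After 'pick 2': [-17, 1, 1, -57, -1, 19, -57]
After 'pick 1': [-17, 1, 1, -57, -1, 19, -57, 19]
After 'push 11': [-17, 1, 1, -57, -1, 19, -57, 19, 11]
After 'mod': [-17, 1, 1, -57, -1, 19, -57, 8]
After 'push 18': [-17, 1, 1, -57, -1, 19, -57, 8, 18]
After 'pick 1': [-17, 1, 1, -57, -1, 19, -57, 8, 18, 8]
After 'push 19': [-17, 1, 1, -57, -1, 19, -57, 8, 18, 8, 19]
After 'push -1': [-17, 1, 1, -57, -1, 19, -57, 8, 18, 8, 19, -1]

Answer: [-17, 1, 1, -57, -1, 19, -57, 8, 18, 8, 19, -1]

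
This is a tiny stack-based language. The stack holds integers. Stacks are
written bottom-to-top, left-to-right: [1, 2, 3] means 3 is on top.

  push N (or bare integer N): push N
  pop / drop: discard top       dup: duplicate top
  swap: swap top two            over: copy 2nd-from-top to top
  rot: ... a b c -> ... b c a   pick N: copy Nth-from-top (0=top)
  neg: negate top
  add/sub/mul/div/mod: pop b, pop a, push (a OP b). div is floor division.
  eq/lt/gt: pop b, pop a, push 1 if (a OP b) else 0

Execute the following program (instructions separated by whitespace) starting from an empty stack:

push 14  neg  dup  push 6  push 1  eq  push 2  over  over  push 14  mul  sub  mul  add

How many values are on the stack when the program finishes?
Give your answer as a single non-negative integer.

Answer: 3

Derivation:
After 'push 14': stack = [14] (depth 1)
After 'neg': stack = [-14] (depth 1)
After 'dup': stack = [-14, -14] (depth 2)
After 'push 6': stack = [-14, -14, 6] (depth 3)
After 'push 1': stack = [-14, -14, 6, 1] (depth 4)
After 'eq': stack = [-14, -14, 0] (depth 3)
After 'push 2': stack = [-14, -14, 0, 2] (depth 4)
After 'over': stack = [-14, -14, 0, 2, 0] (depth 5)
After 'over': stack = [-14, -14, 0, 2, 0, 2] (depth 6)
After 'push 14': stack = [-14, -14, 0, 2, 0, 2, 14] (depth 7)
After 'mul': stack = [-14, -14, 0, 2, 0, 28] (depth 6)
After 'sub': stack = [-14, -14, 0, 2, -28] (depth 5)
After 'mul': stack = [-14, -14, 0, -56] (depth 4)
After 'add': stack = [-14, -14, -56] (depth 3)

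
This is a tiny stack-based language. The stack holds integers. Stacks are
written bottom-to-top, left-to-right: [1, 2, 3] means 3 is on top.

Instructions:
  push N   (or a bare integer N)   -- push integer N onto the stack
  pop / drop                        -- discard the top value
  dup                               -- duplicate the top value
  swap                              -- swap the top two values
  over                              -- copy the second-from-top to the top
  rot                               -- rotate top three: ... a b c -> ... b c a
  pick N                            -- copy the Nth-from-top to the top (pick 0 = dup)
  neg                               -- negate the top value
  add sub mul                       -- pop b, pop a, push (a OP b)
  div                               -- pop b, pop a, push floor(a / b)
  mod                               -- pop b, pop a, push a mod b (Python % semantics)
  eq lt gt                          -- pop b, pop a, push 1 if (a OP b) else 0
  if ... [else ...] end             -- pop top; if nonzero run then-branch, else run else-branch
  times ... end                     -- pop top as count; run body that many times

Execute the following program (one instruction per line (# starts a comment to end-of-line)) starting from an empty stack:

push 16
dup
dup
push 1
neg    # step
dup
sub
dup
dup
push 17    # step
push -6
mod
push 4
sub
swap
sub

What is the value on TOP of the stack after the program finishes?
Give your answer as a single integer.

After 'push 16': [16]
After 'dup': [16, 16]
After 'dup': [16, 16, 16]
After 'push 1': [16, 16, 16, 1]
After 'neg': [16, 16, 16, -1]
After 'dup': [16, 16, 16, -1, -1]
After 'sub': [16, 16, 16, 0]
After 'dup': [16, 16, 16, 0, 0]
After 'dup': [16, 16, 16, 0, 0, 0]
After 'push 17': [16, 16, 16, 0, 0, 0, 17]
After 'push -6': [16, 16, 16, 0, 0, 0, 17, -6]
After 'mod': [16, 16, 16, 0, 0, 0, -1]
After 'push 4': [16, 16, 16, 0, 0, 0, -1, 4]
After 'sub': [16, 16, 16, 0, 0, 0, -5]
After 'swap': [16, 16, 16, 0, 0, -5, 0]
After 'sub': [16, 16, 16, 0, 0, -5]

Answer: -5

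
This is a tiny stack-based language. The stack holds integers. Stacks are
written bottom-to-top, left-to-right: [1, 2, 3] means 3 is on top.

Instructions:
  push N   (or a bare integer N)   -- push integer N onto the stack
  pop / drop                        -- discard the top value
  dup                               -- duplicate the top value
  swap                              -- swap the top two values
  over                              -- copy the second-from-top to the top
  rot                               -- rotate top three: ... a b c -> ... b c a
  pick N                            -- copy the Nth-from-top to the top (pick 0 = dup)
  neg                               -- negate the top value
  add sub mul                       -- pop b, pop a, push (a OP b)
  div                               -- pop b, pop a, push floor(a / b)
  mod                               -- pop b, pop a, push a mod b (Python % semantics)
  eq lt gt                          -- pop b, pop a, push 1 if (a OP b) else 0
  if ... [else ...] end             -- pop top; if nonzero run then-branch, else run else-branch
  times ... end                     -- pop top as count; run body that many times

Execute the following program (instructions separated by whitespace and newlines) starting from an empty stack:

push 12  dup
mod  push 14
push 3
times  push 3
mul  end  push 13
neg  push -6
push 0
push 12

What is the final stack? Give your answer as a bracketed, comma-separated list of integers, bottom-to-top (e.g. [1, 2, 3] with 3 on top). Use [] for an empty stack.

Answer: [0, 378, -13, -6, 0, 12]

Derivation:
After 'push 12': [12]
After 'dup': [12, 12]
After 'mod': [0]
After 'push 14': [0, 14]
After 'push 3': [0, 14, 3]
After 'times': [0, 14]
After 'push 3': [0, 14, 3]
After 'mul': [0, 42]
After 'push 3': [0, 42, 3]
After 'mul': [0, 126]
After 'push 3': [0, 126, 3]
After 'mul': [0, 378]
After 'push 13': [0, 378, 13]
After 'neg': [0, 378, -13]
After 'push -6': [0, 378, -13, -6]
After 'push 0': [0, 378, -13, -6, 0]
After 'push 12': [0, 378, -13, -6, 0, 12]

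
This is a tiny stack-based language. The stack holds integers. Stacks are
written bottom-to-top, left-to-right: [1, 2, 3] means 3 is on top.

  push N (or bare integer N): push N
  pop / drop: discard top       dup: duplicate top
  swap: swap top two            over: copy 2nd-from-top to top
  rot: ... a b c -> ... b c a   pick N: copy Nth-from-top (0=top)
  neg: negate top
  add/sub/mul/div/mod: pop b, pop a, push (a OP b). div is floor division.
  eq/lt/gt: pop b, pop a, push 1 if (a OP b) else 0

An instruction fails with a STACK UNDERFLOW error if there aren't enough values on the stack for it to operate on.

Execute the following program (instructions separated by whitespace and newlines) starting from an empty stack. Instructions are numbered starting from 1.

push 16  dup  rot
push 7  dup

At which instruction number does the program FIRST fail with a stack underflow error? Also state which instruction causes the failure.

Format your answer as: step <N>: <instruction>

Answer: step 3: rot

Derivation:
Step 1 ('push 16'): stack = [16], depth = 1
Step 2 ('dup'): stack = [16, 16], depth = 2
Step 3 ('rot'): needs 3 value(s) but depth is 2 — STACK UNDERFLOW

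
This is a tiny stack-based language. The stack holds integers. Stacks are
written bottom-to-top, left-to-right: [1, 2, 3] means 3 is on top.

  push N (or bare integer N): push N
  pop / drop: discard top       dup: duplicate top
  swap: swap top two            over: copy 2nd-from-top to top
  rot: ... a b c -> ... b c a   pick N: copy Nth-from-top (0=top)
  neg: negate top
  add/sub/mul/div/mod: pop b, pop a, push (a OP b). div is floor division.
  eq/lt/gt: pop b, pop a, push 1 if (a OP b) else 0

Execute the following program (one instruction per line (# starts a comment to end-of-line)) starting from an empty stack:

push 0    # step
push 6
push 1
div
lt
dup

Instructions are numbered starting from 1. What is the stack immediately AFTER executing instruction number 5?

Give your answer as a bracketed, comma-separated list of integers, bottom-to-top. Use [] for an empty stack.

Step 1 ('push 0'): [0]
Step 2 ('push 6'): [0, 6]
Step 3 ('push 1'): [0, 6, 1]
Step 4 ('div'): [0, 6]
Step 5 ('lt'): [1]

Answer: [1]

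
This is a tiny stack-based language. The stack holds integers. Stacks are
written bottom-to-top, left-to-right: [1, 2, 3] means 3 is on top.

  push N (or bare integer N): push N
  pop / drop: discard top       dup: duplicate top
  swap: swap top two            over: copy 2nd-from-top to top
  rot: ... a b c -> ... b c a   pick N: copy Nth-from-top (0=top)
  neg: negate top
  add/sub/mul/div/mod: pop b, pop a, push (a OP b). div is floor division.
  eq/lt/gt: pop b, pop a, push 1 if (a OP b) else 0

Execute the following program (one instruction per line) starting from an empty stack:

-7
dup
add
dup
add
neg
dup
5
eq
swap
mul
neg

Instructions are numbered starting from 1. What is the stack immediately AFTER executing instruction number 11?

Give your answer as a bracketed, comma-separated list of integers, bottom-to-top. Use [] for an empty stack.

Step 1 ('-7'): [-7]
Step 2 ('dup'): [-7, -7]
Step 3 ('add'): [-14]
Step 4 ('dup'): [-14, -14]
Step 5 ('add'): [-28]
Step 6 ('neg'): [28]
Step 7 ('dup'): [28, 28]
Step 8 ('5'): [28, 28, 5]
Step 9 ('eq'): [28, 0]
Step 10 ('swap'): [0, 28]
Step 11 ('mul'): [0]

Answer: [0]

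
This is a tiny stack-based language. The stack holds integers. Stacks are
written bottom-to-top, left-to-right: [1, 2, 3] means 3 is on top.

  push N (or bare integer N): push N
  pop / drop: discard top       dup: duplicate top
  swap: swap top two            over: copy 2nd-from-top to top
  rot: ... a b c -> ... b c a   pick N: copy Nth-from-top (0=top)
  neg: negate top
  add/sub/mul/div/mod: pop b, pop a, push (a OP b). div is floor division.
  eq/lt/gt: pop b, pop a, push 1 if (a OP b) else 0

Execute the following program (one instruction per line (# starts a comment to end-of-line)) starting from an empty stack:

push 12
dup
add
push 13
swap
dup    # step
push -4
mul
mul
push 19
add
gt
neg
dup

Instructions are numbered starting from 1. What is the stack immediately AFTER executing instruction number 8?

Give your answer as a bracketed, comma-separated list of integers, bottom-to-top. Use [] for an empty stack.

Step 1 ('push 12'): [12]
Step 2 ('dup'): [12, 12]
Step 3 ('add'): [24]
Step 4 ('push 13'): [24, 13]
Step 5 ('swap'): [13, 24]
Step 6 ('dup'): [13, 24, 24]
Step 7 ('push -4'): [13, 24, 24, -4]
Step 8 ('mul'): [13, 24, -96]

Answer: [13, 24, -96]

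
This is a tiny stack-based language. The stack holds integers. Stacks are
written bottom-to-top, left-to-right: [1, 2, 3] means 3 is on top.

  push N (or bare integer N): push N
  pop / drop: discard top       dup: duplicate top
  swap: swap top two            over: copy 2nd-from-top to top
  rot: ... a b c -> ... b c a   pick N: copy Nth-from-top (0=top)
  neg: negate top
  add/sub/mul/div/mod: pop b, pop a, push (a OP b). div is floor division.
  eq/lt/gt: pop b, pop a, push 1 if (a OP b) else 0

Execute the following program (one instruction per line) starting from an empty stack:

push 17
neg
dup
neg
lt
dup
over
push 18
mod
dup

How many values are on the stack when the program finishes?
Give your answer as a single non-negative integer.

Answer: 4

Derivation:
After 'push 17': stack = [17] (depth 1)
After 'neg': stack = [-17] (depth 1)
After 'dup': stack = [-17, -17] (depth 2)
After 'neg': stack = [-17, 17] (depth 2)
After 'lt': stack = [1] (depth 1)
After 'dup': stack = [1, 1] (depth 2)
After 'over': stack = [1, 1, 1] (depth 3)
After 'push 18': stack = [1, 1, 1, 18] (depth 4)
After 'mod': stack = [1, 1, 1] (depth 3)
After 'dup': stack = [1, 1, 1, 1] (depth 4)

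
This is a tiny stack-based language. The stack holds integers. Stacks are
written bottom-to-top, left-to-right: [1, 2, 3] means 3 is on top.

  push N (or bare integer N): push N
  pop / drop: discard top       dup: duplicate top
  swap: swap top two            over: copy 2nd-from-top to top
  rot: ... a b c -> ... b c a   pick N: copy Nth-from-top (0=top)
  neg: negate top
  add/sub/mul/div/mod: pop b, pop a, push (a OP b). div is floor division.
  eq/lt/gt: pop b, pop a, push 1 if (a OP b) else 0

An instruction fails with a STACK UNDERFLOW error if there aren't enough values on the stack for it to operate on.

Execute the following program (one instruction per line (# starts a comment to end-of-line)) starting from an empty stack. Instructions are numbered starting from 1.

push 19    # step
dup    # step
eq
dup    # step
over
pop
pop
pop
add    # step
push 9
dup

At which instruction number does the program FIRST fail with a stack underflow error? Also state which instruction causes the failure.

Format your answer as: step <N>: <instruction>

Answer: step 9: add

Derivation:
Step 1 ('push 19'): stack = [19], depth = 1
Step 2 ('dup'): stack = [19, 19], depth = 2
Step 3 ('eq'): stack = [1], depth = 1
Step 4 ('dup'): stack = [1, 1], depth = 2
Step 5 ('over'): stack = [1, 1, 1], depth = 3
Step 6 ('pop'): stack = [1, 1], depth = 2
Step 7 ('pop'): stack = [1], depth = 1
Step 8 ('pop'): stack = [], depth = 0
Step 9 ('add'): needs 2 value(s) but depth is 0 — STACK UNDERFLOW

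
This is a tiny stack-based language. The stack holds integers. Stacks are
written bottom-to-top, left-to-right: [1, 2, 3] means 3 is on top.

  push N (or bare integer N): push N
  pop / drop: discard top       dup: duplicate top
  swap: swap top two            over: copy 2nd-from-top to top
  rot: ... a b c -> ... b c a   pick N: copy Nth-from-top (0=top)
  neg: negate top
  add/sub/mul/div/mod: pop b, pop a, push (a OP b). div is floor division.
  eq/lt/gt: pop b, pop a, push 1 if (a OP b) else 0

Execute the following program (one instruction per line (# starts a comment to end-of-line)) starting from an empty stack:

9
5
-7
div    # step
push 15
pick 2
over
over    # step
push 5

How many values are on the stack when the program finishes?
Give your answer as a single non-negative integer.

After 'push 9': stack = [9] (depth 1)
After 'push 5': stack = [9, 5] (depth 2)
After 'push -7': stack = [9, 5, -7] (depth 3)
After 'div': stack = [9, -1] (depth 2)
After 'push 15': stack = [9, -1, 15] (depth 3)
After 'pick 2': stack = [9, -1, 15, 9] (depth 4)
After 'over': stack = [9, -1, 15, 9, 15] (depth 5)
After 'over': stack = [9, -1, 15, 9, 15, 9] (depth 6)
After 'push 5': stack = [9, -1, 15, 9, 15, 9, 5] (depth 7)

Answer: 7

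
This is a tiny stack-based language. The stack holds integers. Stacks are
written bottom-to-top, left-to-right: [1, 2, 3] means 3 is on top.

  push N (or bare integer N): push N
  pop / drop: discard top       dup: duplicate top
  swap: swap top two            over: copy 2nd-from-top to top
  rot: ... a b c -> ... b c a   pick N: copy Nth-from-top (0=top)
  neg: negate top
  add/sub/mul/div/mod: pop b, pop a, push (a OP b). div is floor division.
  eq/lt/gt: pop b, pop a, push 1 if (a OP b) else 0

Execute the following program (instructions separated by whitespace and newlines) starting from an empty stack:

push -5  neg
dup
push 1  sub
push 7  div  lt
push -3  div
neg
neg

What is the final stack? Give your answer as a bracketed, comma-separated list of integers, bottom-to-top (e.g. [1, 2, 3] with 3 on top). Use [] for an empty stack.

After 'push -5': [-5]
After 'neg': [5]
After 'dup': [5, 5]
After 'push 1': [5, 5, 1]
After 'sub': [5, 4]
After 'push 7': [5, 4, 7]
After 'div': [5, 0]
After 'lt': [0]
After 'push -3': [0, -3]
After 'div': [0]
After 'neg': [0]
After 'neg': [0]

Answer: [0]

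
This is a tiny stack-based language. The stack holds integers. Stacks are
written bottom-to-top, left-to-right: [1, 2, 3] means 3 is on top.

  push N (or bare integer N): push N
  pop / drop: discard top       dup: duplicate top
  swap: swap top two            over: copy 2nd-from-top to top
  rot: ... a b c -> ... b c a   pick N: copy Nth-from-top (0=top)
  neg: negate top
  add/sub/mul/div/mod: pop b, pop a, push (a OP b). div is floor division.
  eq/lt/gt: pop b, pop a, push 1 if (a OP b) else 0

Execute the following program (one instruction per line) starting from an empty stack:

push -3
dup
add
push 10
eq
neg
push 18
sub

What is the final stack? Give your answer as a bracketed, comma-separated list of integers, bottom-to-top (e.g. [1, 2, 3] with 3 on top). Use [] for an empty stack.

Answer: [-18]

Derivation:
After 'push -3': [-3]
After 'dup': [-3, -3]
After 'add': [-6]
After 'push 10': [-6, 10]
After 'eq': [0]
After 'neg': [0]
After 'push 18': [0, 18]
After 'sub': [-18]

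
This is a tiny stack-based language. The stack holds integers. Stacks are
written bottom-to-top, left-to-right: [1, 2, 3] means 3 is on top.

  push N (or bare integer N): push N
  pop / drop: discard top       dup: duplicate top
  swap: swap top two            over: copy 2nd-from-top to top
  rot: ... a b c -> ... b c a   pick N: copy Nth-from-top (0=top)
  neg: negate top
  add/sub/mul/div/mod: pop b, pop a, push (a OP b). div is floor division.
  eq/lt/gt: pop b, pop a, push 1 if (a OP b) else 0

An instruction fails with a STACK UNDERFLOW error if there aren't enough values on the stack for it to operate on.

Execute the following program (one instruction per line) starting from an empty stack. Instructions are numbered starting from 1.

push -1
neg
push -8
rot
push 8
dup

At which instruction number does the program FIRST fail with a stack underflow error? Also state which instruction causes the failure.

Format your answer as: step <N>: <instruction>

Answer: step 4: rot

Derivation:
Step 1 ('push -1'): stack = [-1], depth = 1
Step 2 ('neg'): stack = [1], depth = 1
Step 3 ('push -8'): stack = [1, -8], depth = 2
Step 4 ('rot'): needs 3 value(s) but depth is 2 — STACK UNDERFLOW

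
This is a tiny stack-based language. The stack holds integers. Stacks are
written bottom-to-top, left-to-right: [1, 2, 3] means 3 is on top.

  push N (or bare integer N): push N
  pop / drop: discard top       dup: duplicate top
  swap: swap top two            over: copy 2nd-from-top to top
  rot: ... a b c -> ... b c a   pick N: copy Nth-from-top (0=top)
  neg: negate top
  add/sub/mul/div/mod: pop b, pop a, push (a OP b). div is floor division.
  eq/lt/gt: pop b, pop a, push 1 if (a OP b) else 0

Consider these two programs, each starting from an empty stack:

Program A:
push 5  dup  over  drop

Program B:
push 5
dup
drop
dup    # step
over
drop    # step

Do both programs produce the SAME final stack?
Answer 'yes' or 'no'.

Answer: yes

Derivation:
Program A trace:
  After 'push 5': [5]
  After 'dup': [5, 5]
  After 'over': [5, 5, 5]
  After 'drop': [5, 5]
Program A final stack: [5, 5]

Program B trace:
  After 'push 5': [5]
  After 'dup': [5, 5]
  After 'drop': [5]
  After 'dup': [5, 5]
  After 'over': [5, 5, 5]
  After 'drop': [5, 5]
Program B final stack: [5, 5]
Same: yes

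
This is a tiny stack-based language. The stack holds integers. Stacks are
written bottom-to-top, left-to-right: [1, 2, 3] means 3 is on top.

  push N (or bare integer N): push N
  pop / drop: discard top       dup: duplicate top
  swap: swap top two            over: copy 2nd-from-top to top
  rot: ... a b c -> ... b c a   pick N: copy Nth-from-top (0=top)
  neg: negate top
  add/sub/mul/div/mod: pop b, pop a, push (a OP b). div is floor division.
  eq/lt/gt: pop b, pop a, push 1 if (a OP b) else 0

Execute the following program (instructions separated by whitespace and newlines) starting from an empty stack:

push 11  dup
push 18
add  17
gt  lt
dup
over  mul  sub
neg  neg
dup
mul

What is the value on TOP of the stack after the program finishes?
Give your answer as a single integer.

Answer: 0

Derivation:
After 'push 11': [11]
After 'dup': [11, 11]
After 'push 18': [11, 11, 18]
After 'add': [11, 29]
After 'push 17': [11, 29, 17]
After 'gt': [11, 1]
After 'lt': [0]
After 'dup': [0, 0]
After 'over': [0, 0, 0]
After 'mul': [0, 0]
After 'sub': [0]
After 'neg': [0]
After 'neg': [0]
After 'dup': [0, 0]
After 'mul': [0]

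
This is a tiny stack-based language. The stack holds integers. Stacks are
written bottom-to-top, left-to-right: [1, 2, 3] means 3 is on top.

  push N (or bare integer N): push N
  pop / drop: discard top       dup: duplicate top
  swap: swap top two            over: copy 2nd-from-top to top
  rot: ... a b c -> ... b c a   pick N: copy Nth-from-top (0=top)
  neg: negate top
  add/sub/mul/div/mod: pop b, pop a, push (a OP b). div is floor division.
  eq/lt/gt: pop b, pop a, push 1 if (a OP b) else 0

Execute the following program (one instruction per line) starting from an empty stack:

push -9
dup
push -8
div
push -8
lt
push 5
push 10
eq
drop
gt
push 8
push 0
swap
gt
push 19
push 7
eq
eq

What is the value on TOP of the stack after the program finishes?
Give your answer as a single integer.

After 'push -9': [-9]
After 'dup': [-9, -9]
After 'push -8': [-9, -9, -8]
After 'div': [-9, 1]
After 'push -8': [-9, 1, -8]
After 'lt': [-9, 0]
After 'push 5': [-9, 0, 5]
After 'push 10': [-9, 0, 5, 10]
After 'eq': [-9, 0, 0]
After 'drop': [-9, 0]
After 'gt': [0]
After 'push 8': [0, 8]
After 'push 0': [0, 8, 0]
After 'swap': [0, 0, 8]
After 'gt': [0, 0]
After 'push 19': [0, 0, 19]
After 'push 7': [0, 0, 19, 7]
After 'eq': [0, 0, 0]
After 'eq': [0, 1]

Answer: 1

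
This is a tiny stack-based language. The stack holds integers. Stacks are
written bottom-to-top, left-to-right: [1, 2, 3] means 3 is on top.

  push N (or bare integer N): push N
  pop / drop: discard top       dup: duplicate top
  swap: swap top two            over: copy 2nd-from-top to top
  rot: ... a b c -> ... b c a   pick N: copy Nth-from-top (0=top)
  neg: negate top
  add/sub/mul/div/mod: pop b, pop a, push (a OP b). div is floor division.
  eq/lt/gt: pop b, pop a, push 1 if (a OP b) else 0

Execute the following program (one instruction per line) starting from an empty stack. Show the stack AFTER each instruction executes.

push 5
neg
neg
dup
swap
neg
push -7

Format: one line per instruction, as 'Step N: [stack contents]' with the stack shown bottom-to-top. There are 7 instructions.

Step 1: [5]
Step 2: [-5]
Step 3: [5]
Step 4: [5, 5]
Step 5: [5, 5]
Step 6: [5, -5]
Step 7: [5, -5, -7]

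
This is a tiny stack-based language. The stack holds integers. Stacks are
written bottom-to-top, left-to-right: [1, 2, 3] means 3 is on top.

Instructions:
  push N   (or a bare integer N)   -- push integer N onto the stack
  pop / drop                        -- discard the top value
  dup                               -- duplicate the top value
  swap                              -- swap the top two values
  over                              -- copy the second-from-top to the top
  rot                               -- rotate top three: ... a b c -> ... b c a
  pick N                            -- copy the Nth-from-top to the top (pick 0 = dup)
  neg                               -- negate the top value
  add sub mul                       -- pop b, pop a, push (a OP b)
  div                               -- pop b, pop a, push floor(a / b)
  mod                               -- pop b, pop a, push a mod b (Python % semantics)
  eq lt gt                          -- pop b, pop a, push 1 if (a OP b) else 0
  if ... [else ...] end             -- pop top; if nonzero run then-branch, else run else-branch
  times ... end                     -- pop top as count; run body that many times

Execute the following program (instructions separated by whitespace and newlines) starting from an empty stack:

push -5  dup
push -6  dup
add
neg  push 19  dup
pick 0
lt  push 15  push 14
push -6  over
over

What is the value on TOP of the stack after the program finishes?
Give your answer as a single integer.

Answer: -6

Derivation:
After 'push -5': [-5]
After 'dup': [-5, -5]
After 'push -6': [-5, -5, -6]
After 'dup': [-5, -5, -6, -6]
After 'add': [-5, -5, -12]
After 'neg': [-5, -5, 12]
After 'push 19': [-5, -5, 12, 19]
After 'dup': [-5, -5, 12, 19, 19]
After 'pick 0': [-5, -5, 12, 19, 19, 19]
After 'lt': [-5, -5, 12, 19, 0]
After 'push 15': [-5, -5, 12, 19, 0, 15]
After 'push 14': [-5, -5, 12, 19, 0, 15, 14]
After 'push -6': [-5, -5, 12, 19, 0, 15, 14, -6]
After 'over': [-5, -5, 12, 19, 0, 15, 14, -6, 14]
After 'over': [-5, -5, 12, 19, 0, 15, 14, -6, 14, -6]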